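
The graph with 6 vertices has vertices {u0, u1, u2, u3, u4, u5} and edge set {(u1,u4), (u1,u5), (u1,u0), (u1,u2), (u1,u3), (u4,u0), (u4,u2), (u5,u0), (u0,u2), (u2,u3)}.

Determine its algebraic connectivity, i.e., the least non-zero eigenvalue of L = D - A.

Degrees: deg(u0) = 4, deg(u1) = 5, deg(u2) = 4, deg(u3) = 2, deg(u4) = 3, deg(u5) = 2.
L = D − A with rows/columns ordered (u0, u1, u2, u3, u4, u5):
  [ 4, -1, -1,  0, -1, -1]
  [-1,  5, -1, -1, -1, -1]
  [-1, -1,  4, -1, -1,  0]
  [ 0, -1, -1,  2,  0,  0]
  [-1, -1, -1,  0,  3,  0]
  [-1, -1,  0,  0,  0,  2]
Characteristic polynomial: det(λI − L) = λ(λ² − 7λ + 9)(λ² − 7λ + 11)(λ − 6).
Roots: λ = 0; (λ² − 7λ + 9) = 0 ⇒ λ = (7 ± √13)/2 ≈ 1.6972, 5.3028; (λ² − 7λ + 11) = 0 ⇒ λ = (7 ± √5)/2 ≈ 2.382, 4.618; (λ − 6) = 0 ⇒ λ = 6.
(Check: the roots sum (with multiplicity) to 20, matching trace L = Σdeg = 2·10 = 20.)
Laplacian eigenvalues: [0.0, 1.6972, 2.382, 4.618, 5.3028, 6.0]. Algebraic connectivity (smallest non-zero eigenvalue) = 1.6972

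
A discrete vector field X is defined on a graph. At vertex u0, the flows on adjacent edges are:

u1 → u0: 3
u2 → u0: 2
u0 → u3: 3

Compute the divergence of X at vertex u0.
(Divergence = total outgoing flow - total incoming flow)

Divergence = sum of outgoing flows = (-3) + (-2) + 3 = -2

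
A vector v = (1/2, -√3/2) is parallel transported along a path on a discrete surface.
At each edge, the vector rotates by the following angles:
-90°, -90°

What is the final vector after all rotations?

Total rotation: (-90°) + (-90°) = -180° ≡ 180° (mod 360°). Final vector: (-0.5000, 0.8660)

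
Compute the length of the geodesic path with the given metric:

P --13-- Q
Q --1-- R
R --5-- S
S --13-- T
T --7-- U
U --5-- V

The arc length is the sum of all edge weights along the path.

Arc length = 13 + 1 + 5 + 13 + 7 + 5 = 44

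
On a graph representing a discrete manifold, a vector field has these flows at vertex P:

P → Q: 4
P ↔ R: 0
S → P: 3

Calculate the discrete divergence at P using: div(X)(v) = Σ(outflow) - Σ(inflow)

Divergence = sum of outgoing flows = 4 + 0 + (-3) = 1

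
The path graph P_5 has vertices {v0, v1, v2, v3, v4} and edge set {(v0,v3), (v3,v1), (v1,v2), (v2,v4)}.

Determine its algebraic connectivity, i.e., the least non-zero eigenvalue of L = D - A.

The path graph P_n has Laplacian eigenvalues λ_k = 2 − 2cos(kπ/n), k = 0, 1, …, n−1. Here n = 5:
k=0: 2 − 2cos(0) = 0.0; k=1: 2 − 2cos(π/5) = 0.382; k=2: 2 − 2cos(2π/5) = 1.382; k=3: 2 − 2cos(3π/5) = 2.618; k=4: 2 − 2cos(4π/5) = 3.618.
Laplacian eigenvalues: [0.0, 0.382, 1.382, 2.618, 3.618]. Algebraic connectivity (smallest non-zero eigenvalue) = 0.382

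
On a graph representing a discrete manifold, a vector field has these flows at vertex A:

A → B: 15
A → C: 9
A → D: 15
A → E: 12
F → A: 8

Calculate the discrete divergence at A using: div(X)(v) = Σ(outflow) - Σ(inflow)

Divergence = sum of outgoing flows = 15 + 9 + 15 + 12 + (-8) = 43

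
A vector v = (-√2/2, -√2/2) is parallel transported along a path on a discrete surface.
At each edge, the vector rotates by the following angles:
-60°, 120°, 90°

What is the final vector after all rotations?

Total rotation: (-60°) + 120° + 90° = 150°. Final vector: (0.9659, 0.2588)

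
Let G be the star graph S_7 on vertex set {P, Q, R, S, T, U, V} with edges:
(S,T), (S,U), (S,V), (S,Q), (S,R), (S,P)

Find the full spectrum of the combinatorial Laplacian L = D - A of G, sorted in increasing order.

The star S_7 is the complete bipartite graph K_{1,6} (one hub of degree 6, 6 leaves of degree 1). The Laplacian spectrum of K_{p,q} is 0, p (multiplicity q−1), q (multiplicity p−1), p+q. With p = 1, q = 6: 0 once, 1 with multiplicity 5, and 7 once. (Check: trace L = sum of degrees = 12 = 5·1 + 7.)
Laplacian eigenvalues (increasing order): [0.0, 1.0, 1.0, 1.0, 1.0, 1.0, 7.0]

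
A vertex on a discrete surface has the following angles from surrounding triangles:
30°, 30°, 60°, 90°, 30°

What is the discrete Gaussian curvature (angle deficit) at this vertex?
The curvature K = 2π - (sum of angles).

Sum of angles = 240°. K = 360° - 240° = 120°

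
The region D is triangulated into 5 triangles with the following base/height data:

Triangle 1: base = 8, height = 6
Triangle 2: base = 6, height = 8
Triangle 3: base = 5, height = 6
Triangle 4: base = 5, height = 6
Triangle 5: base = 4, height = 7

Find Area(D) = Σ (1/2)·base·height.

(1/2)×8×6 + (1/2)×6×8 + (1/2)×5×6 + (1/2)×5×6 + (1/2)×4×7 = 92.0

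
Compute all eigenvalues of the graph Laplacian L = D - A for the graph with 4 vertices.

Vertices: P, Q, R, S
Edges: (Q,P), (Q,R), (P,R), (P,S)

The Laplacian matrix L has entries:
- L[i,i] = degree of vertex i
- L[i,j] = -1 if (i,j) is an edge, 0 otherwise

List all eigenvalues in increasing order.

Degrees: deg(P) = 3, deg(Q) = 2, deg(R) = 2, deg(S) = 1.
L = D − A with rows/columns ordered (P, Q, R, S):
  [ 3, -1, -1, -1]
  [-1,  2, -1,  0]
  [-1, -1,  2,  0]
  [-1,  0,  0,  1]
Characteristic polynomial: det(λI − L) = λ(λ − 1)(λ − 3)(λ − 4).
Roots: λ = 0; (λ − 1) = 0 ⇒ λ = 1; (λ − 3) = 0 ⇒ λ = 3; (λ − 4) = 0 ⇒ λ = 4.
(Check: the roots sum (with multiplicity) to 8, matching trace L = Σdeg = 2·4 = 8.)
Laplacian eigenvalues (increasing order): [0.0, 1.0, 3.0, 4.0]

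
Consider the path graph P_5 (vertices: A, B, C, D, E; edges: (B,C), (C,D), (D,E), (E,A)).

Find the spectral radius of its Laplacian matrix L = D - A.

The path graph P_n has Laplacian eigenvalues λ_k = 2 − 2cos(kπ/n), k = 0, 1, …, n−1. Here n = 5:
k=0: 2 − 2cos(0) = 0.0; k=1: 2 − 2cos(π/5) = 0.382; k=2: 2 − 2cos(2π/5) = 1.382; k=3: 2 − 2cos(3π/5) = 2.618; k=4: 2 − 2cos(4π/5) = 3.618.
Laplacian eigenvalues: [0.0, 0.382, 1.382, 2.618, 3.618]. Largest eigenvalue (spectral radius) = 3.618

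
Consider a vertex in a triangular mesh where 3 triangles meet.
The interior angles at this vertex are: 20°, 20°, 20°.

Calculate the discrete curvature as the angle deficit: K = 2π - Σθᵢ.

Sum of angles = 60°. K = 360° - 60° = 300°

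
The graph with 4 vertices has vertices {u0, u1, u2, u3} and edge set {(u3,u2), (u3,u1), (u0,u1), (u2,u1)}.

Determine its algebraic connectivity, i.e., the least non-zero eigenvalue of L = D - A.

Degrees: deg(u0) = 1, deg(u1) = 3, deg(u2) = 2, deg(u3) = 2.
L = D − A with rows/columns ordered (u0, u1, u2, u3):
  [ 1, -1,  0,  0]
  [-1,  3, -1, -1]
  [ 0, -1,  2, -1]
  [ 0, -1, -1,  2]
Characteristic polynomial: det(λI − L) = λ(λ − 1)(λ − 3)(λ − 4).
Roots: λ = 0; (λ − 1) = 0 ⇒ λ = 1; (λ − 3) = 0 ⇒ λ = 3; (λ − 4) = 0 ⇒ λ = 4.
(Check: the roots sum (with multiplicity) to 8, matching trace L = Σdeg = 2·4 = 8.)
Laplacian eigenvalues: [0.0, 1.0, 3.0, 4.0]. Algebraic connectivity (smallest non-zero eigenvalue) = 1.0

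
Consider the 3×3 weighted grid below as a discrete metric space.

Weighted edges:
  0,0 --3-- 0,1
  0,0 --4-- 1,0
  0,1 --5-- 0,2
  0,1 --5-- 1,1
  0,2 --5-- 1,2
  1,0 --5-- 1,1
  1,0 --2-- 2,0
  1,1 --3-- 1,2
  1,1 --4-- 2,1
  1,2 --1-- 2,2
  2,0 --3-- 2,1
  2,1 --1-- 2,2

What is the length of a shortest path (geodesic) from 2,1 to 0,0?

Shortest path: 2,1 → 2,0 → 1,0 → 0,0, total weight = 9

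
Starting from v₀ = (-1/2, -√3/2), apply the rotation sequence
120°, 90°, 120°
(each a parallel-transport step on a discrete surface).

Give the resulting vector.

Total rotation: 120° + 90° + 120° = 330° ≡ -30° (mod 360°). Final vector: (-0.8660, -0.5000)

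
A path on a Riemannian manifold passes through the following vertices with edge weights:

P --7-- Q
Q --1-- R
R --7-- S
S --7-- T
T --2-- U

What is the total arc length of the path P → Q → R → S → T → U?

Arc length = 7 + 1 + 7 + 7 + 2 = 24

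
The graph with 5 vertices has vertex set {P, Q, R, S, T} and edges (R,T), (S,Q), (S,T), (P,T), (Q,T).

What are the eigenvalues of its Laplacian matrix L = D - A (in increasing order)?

Degrees: deg(P) = 1, deg(Q) = 2, deg(R) = 1, deg(S) = 2, deg(T) = 4.
L = D − A with rows/columns ordered (P, Q, R, S, T):
  [ 1,  0,  0,  0, -1]
  [ 0,  2,  0, -1, -1]
  [ 0,  0,  1,  0, -1]
  [ 0, -1,  0,  2, -1]
  [-1, -1, -1, -1,  4]
Characteristic polynomial: det(λI − L) = λ(λ − 1)²(λ − 3)(λ − 5).
Roots: λ = 0; (λ − 1) = 0 ⇒ λ = 1 (multiplicity 2); (λ − 3) = 0 ⇒ λ = 3; (λ − 5) = 0 ⇒ λ = 5.
(Check: the roots sum (with multiplicity) to 10, matching trace L = Σdeg = 2·5 = 10.)
Laplacian eigenvalues (increasing order): [0.0, 1.0, 1.0, 3.0, 5.0]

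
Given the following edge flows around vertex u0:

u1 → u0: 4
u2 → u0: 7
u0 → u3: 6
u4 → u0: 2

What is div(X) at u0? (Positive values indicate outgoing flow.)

Divergence = sum of outgoing flows = (-4) + (-7) + 6 + (-2) = -7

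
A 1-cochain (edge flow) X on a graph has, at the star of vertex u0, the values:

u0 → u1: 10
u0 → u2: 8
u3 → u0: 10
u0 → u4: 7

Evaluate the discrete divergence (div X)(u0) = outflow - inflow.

Divergence = sum of outgoing flows = 10 + 8 + (-10) + 7 = 15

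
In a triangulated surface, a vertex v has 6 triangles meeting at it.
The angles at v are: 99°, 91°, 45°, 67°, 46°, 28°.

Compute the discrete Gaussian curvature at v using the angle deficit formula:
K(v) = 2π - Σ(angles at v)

Sum of angles = 376°. K = 360° - 376° = -16° = -4π/45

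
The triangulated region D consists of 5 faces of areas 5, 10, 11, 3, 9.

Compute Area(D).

5 + 10 + 11 + 3 + 9 = 38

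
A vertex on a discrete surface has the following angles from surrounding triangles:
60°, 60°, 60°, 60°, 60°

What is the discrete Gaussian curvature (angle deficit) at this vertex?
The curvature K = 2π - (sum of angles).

Sum of angles = 300°. K = 360° - 300° = 60°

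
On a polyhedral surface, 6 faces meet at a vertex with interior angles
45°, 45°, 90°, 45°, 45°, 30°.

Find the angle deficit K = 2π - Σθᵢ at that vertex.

Sum of angles = 300°. K = 360° - 300° = 60° = π/3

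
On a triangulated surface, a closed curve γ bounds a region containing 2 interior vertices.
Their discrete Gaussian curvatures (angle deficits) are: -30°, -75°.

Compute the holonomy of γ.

Holonomy = total enclosed curvature = (-30°) + (-75°) = -105°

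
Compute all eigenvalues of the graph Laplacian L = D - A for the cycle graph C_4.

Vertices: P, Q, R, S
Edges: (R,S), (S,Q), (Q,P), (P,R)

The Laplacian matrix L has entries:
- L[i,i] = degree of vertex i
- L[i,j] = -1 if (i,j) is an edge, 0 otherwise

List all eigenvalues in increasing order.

The cycle graph C_n has Laplacian eigenvalues λ_k = 2 − 2cos(2πk/n), k = 0, 1, …, n−1. Here n = 4:
k=0: 2 − 2cos(0) = 0.0; k=1: 2 − 2cos(π/2) = 2.0; k=2: 2 − 2cos(π) = 4.0; k=3: 2 − 2cos(3π/2) = 2.0.
Laplacian eigenvalues (increasing order): [0.0, 2.0, 2.0, 4.0]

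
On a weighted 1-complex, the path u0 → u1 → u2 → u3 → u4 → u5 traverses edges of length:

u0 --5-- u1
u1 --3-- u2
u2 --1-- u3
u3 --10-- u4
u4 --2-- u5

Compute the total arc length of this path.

Arc length = 5 + 3 + 1 + 10 + 2 = 21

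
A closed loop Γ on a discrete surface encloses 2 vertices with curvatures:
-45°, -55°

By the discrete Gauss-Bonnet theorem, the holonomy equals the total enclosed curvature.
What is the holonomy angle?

Holonomy = total enclosed curvature = (-45°) + (-55°) = -100°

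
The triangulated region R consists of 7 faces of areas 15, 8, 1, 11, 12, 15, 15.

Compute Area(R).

15 + 8 + 1 + 11 + 12 + 15 + 15 = 77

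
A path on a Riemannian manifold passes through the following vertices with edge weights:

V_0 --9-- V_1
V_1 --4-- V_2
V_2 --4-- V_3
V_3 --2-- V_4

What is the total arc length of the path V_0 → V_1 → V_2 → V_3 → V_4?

Arc length = 9 + 4 + 4 + 2 = 19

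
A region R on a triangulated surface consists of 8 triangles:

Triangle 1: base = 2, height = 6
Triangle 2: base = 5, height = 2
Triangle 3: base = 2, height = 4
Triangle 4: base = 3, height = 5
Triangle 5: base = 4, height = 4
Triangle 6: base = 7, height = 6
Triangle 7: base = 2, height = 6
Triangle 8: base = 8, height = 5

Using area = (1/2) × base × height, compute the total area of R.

(1/2)×2×6 + (1/2)×5×2 + (1/2)×2×4 + (1/2)×3×5 + (1/2)×4×4 + (1/2)×7×6 + (1/2)×2×6 + (1/2)×8×5 = 77.5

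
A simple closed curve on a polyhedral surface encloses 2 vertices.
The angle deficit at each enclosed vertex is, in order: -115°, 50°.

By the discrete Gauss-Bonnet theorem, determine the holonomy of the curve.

Holonomy = total enclosed curvature = (-115°) + 50° = -65°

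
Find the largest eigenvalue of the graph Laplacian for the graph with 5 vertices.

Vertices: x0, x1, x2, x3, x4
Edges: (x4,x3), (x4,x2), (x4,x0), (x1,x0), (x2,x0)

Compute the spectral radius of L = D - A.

Degrees: deg(x0) = 3, deg(x1) = 1, deg(x2) = 2, deg(x3) = 1, deg(x4) = 3.
L = D − A with rows/columns ordered (x0, x1, x2, x3, x4):
  [ 3, -1, -1,  0, -1]
  [-1,  1,  0,  0,  0]
  [-1,  0,  2,  0, -1]
  [ 0,  0,  0,  1, -1]
  [-1,  0, -1, -1,  3]
Characteristic polynomial: det(λI − L) = λ(λ² − 5λ + 3)(λ² − 5λ + 5).
Roots: λ = 0; (λ² − 5λ + 3) = 0 ⇒ λ = (5 ± √13)/2 ≈ 0.6972, 4.3028; (λ² − 5λ + 5) = 0 ⇒ λ = (5 ± √5)/2 ≈ 1.382, 3.618.
(Check: the roots sum (with multiplicity) to 10, matching trace L = Σdeg = 2·5 = 10.)
Laplacian eigenvalues: [0.0, 0.6972, 1.382, 3.618, 4.3028]. Largest eigenvalue (spectral radius) = 4.3028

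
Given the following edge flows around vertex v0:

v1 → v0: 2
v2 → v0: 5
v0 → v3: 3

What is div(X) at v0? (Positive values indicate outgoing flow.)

Divergence = sum of outgoing flows = (-2) + (-5) + 3 = -4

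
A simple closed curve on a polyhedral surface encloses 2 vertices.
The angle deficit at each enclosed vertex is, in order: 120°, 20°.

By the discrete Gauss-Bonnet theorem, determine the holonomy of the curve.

Holonomy = total enclosed curvature = 120° + 20° = 140°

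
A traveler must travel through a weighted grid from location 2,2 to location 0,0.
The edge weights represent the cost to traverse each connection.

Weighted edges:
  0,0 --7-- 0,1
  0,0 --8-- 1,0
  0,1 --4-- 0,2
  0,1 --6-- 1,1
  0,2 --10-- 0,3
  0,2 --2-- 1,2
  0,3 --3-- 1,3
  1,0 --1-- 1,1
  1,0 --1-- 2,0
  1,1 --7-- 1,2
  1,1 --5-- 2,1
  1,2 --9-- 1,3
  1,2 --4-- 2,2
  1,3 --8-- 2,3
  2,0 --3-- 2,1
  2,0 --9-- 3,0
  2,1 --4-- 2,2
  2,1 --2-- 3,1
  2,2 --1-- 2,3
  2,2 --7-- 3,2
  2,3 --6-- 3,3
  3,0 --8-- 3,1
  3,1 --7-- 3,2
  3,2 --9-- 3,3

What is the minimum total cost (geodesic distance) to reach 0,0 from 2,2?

Shortest path: 2,2 → 2,1 → 2,0 → 1,0 → 0,0, total weight = 16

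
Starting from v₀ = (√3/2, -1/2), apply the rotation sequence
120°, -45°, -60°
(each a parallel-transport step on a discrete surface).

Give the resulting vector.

Total rotation: 120° + (-45°) + (-60°) = 15°. Final vector: (0.9659, -0.2588)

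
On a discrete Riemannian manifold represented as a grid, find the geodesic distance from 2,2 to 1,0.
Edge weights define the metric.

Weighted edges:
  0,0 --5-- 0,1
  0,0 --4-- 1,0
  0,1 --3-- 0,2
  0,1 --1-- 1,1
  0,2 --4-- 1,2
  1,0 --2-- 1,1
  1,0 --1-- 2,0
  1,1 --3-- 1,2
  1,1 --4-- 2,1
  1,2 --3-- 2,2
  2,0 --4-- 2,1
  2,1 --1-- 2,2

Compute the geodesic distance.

Shortest path: 2,2 → 2,1 → 2,0 → 1,0, total weight = 6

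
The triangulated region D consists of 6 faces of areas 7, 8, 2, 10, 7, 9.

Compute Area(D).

7 + 8 + 2 + 10 + 7 + 9 = 43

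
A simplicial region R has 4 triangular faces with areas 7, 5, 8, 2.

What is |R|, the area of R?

7 + 5 + 8 + 2 = 22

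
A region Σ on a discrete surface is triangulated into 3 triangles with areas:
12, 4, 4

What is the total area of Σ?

12 + 4 + 4 = 20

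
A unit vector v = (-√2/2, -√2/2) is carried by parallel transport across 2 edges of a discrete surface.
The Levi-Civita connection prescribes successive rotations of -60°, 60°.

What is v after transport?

Total rotation: (-60°) + 60° = 0°. Final vector: (-0.7071, -0.7071)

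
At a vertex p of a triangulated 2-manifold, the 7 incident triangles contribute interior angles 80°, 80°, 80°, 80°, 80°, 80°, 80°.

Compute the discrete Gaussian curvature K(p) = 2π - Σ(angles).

Sum of angles = 560°. K = 360° - 560° = -200°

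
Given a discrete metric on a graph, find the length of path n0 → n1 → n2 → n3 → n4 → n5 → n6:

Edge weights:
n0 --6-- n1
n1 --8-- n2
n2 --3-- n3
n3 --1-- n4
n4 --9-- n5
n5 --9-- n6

Arc length = 6 + 8 + 3 + 1 + 9 + 9 = 36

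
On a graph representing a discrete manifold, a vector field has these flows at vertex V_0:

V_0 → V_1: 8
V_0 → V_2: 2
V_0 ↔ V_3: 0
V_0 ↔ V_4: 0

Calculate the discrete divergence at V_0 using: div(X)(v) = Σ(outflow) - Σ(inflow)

Divergence = sum of outgoing flows = 8 + 2 + 0 + 0 = 10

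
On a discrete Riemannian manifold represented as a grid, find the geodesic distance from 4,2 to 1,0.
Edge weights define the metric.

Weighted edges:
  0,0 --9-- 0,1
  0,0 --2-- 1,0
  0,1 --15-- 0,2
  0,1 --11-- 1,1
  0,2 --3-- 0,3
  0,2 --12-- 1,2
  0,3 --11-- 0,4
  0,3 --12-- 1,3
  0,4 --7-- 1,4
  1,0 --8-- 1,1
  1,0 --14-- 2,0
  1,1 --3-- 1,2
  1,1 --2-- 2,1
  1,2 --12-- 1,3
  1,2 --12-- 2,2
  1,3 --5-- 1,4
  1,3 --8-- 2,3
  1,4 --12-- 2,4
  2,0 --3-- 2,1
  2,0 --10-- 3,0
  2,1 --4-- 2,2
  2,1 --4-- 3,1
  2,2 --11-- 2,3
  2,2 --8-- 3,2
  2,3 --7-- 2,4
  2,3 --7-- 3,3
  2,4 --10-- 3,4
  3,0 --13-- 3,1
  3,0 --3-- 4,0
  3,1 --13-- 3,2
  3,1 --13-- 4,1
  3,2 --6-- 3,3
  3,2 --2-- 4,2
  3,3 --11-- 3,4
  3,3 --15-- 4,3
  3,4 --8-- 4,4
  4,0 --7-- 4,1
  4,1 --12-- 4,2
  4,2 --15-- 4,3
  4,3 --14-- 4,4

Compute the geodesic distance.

Shortest path: 4,2 → 3,2 → 2,2 → 2,1 → 1,1 → 1,0, total weight = 24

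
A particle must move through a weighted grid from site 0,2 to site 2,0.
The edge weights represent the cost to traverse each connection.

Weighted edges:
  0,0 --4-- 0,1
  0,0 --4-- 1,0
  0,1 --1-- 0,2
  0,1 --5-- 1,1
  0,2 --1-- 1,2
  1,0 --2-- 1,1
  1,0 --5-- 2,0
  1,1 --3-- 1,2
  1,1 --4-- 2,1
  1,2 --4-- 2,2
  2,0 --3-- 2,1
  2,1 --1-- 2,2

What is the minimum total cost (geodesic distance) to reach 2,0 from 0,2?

Shortest path: 0,2 → 1,2 → 2,2 → 2,1 → 2,0, total weight = 9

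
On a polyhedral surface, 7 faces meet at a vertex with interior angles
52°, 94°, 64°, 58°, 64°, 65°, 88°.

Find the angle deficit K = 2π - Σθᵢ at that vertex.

Sum of angles = 485°. K = 360° - 485° = -125° = -25π/36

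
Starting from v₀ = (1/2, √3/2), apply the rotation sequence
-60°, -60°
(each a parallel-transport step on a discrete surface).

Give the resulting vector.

Total rotation: (-60°) + (-60°) = -120°. Final vector: (0.5000, -0.8660)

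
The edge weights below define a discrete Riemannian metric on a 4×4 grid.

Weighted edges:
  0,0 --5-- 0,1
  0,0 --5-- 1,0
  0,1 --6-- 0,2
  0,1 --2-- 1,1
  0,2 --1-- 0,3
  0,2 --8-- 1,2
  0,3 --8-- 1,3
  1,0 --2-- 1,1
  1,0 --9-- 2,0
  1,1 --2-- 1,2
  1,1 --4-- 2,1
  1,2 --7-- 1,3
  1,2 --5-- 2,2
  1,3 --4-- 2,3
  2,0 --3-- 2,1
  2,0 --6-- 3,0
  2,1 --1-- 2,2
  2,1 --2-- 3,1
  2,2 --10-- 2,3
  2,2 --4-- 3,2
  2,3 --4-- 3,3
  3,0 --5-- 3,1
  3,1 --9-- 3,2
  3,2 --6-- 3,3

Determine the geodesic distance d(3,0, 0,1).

Shortest path: 3,0 → 3,1 → 2,1 → 1,1 → 0,1, total weight = 13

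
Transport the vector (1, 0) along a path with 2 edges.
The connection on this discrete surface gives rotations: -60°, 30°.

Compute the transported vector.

Total rotation: (-60°) + 30° = -30°. Final vector: (0.8660, -0.5000)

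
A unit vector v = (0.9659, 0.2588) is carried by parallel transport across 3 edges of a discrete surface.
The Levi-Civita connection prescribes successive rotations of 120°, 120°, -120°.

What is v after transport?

Total rotation: 120° + 120° + (-120°) = 120°. Final vector: (-0.7071, 0.7071)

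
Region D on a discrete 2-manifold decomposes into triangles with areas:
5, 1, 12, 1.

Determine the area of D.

5 + 1 + 12 + 1 = 19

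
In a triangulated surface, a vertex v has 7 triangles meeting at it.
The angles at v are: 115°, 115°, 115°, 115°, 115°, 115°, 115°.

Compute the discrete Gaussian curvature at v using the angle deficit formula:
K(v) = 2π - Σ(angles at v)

Sum of angles = 805°. K = 360° - 805° = -445°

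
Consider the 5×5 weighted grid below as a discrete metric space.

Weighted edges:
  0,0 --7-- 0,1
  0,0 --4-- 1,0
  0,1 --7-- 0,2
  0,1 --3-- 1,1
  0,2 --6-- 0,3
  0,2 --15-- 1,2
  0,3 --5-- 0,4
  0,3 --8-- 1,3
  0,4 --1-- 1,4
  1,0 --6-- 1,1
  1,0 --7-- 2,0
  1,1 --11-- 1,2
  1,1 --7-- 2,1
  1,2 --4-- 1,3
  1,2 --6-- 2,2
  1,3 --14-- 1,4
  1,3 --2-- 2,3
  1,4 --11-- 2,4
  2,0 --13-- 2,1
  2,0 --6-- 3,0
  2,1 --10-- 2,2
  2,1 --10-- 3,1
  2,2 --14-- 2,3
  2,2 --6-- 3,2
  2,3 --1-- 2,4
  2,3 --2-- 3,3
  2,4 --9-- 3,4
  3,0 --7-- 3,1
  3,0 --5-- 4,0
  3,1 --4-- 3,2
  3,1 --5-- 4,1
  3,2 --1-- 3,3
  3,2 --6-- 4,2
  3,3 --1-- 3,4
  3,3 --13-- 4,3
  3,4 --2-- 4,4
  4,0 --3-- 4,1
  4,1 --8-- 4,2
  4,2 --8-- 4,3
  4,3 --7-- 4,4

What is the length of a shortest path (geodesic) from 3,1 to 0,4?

Shortest path: 3,1 → 3,2 → 3,3 → 2,3 → 2,4 → 1,4 → 0,4, total weight = 20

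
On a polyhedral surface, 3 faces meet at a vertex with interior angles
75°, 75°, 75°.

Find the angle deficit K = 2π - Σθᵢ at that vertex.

Sum of angles = 225°. K = 360° - 225° = 135°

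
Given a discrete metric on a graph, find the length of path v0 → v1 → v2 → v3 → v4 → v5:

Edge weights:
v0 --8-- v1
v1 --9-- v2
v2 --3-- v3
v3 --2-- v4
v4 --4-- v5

Arc length = 8 + 9 + 3 + 2 + 4 = 26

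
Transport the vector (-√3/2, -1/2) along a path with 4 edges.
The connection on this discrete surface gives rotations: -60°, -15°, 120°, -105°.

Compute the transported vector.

Total rotation: (-60°) + (-15°) + 120° + (-105°) = -60°. Final vector: (-0.8660, 0.5000)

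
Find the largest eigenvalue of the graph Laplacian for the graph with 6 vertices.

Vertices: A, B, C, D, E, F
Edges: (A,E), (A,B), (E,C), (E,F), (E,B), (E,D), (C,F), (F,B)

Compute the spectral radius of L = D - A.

Degrees: deg(A) = 2, deg(B) = 3, deg(C) = 2, deg(D) = 1, deg(E) = 5, deg(F) = 3.
L = D − A with rows/columns ordered (A, B, C, D, E, F):
  [ 2, -1,  0,  0, -1,  0]
  [-1,  3,  0,  0, -1, -1]
  [ 0,  0,  2,  0, -1, -1]
  [ 0,  0,  0,  1, -1,  0]
  [-1, -1, -1, -1,  5, -1]
  [ 0, -1, -1,  0, -1,  3]
Characteristic polynomial: det(λI − L) = λ(λ − 1)(λ² − 6λ + 7)(λ − 3)(λ − 6).
Roots: λ = 0; (λ − 1) = 0 ⇒ λ = 1; (λ² − 6λ + 7) = 0 ⇒ λ = 3 ± √2 ≈ 1.5858, 4.4142; (λ − 3) = 0 ⇒ λ = 3; (λ − 6) = 0 ⇒ λ = 6.
(Check: the roots sum (with multiplicity) to 16, matching trace L = Σdeg = 2·8 = 16.)
Laplacian eigenvalues: [0.0, 1.0, 1.5858, 3.0, 4.4142, 6.0]. Largest eigenvalue (spectral radius) = 6.0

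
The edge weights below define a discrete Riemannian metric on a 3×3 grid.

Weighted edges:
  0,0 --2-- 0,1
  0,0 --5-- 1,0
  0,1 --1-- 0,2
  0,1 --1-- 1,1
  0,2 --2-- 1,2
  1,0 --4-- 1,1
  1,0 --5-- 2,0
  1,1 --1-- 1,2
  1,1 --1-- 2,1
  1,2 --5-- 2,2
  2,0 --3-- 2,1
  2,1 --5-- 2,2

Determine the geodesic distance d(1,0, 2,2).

Shortest path: 1,0 → 1,1 → 1,2 → 2,2, total weight = 10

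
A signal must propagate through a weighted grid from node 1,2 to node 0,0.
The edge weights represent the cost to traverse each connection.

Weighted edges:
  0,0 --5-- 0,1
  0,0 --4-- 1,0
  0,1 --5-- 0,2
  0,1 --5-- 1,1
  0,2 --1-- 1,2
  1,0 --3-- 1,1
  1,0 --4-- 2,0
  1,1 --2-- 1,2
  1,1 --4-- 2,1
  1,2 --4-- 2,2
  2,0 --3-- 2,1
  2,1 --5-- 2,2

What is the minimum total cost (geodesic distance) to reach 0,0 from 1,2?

Shortest path: 1,2 → 1,1 → 1,0 → 0,0, total weight = 9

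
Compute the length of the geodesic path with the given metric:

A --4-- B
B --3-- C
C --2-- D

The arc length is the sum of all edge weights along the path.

Arc length = 4 + 3 + 2 = 9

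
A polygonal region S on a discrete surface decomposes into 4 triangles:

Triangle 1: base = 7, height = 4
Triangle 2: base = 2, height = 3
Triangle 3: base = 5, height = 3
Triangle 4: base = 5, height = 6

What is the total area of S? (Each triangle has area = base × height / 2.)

(1/2)×7×4 + (1/2)×2×3 + (1/2)×5×3 + (1/2)×5×6 = 39.5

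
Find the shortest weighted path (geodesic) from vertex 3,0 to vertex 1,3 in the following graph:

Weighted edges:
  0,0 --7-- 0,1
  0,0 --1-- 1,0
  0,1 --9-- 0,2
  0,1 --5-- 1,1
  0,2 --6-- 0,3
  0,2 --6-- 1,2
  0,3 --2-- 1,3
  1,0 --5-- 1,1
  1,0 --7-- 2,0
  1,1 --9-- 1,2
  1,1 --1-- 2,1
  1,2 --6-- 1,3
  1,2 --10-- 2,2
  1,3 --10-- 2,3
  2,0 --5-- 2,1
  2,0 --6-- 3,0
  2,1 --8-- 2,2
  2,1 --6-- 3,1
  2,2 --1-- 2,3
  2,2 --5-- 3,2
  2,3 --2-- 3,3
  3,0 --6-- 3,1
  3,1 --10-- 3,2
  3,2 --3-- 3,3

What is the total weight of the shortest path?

Shortest path: 3,0 → 2,0 → 2,1 → 1,1 → 1,2 → 1,3, total weight = 27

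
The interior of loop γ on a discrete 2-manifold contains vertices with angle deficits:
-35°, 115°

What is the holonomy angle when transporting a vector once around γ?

Holonomy = total enclosed curvature = (-35°) + 115° = 80°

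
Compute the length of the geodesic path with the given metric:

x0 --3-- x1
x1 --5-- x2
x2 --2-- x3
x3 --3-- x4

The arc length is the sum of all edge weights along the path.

Arc length = 3 + 5 + 2 + 3 = 13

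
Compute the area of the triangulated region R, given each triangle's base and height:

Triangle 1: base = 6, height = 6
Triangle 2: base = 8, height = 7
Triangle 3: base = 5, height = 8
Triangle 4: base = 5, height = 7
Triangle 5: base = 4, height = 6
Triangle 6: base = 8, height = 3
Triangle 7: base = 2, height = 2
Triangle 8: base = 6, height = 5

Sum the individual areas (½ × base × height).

(1/2)×6×6 + (1/2)×8×7 + (1/2)×5×8 + (1/2)×5×7 + (1/2)×4×6 + (1/2)×8×3 + (1/2)×2×2 + (1/2)×6×5 = 124.5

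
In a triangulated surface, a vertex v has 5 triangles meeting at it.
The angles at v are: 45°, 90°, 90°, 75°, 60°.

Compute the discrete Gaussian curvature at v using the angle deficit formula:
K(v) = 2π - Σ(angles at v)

Sum of angles = 360°. K = 360° - 360° = 0°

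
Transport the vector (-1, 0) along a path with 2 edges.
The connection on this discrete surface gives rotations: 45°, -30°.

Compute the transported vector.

Total rotation: 45° + (-30°) = 15°. Final vector: (-0.9659, -0.2588)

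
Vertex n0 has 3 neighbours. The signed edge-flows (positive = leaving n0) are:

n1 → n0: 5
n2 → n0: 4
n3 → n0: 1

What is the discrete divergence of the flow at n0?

Divergence = sum of outgoing flows = (-5) + (-4) + (-1) = -10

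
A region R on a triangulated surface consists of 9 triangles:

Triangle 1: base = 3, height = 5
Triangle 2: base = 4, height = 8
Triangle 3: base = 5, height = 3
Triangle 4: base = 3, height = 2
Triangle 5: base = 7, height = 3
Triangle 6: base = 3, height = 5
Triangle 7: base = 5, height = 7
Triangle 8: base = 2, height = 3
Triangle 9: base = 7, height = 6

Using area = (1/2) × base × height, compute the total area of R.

(1/2)×3×5 + (1/2)×4×8 + (1/2)×5×3 + (1/2)×3×2 + (1/2)×7×3 + (1/2)×3×5 + (1/2)×5×7 + (1/2)×2×3 + (1/2)×7×6 = 93.5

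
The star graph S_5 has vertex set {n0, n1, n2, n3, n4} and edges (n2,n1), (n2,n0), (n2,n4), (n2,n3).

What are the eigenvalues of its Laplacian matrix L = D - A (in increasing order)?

The star S_5 is the complete bipartite graph K_{1,4} (one hub of degree 4, 4 leaves of degree 1). The Laplacian spectrum of K_{p,q} is 0, p (multiplicity q−1), q (multiplicity p−1), p+q. With p = 1, q = 4: 0 once, 1 with multiplicity 3, and 5 once. (Check: trace L = sum of degrees = 8 = 3·1 + 5.)
Laplacian eigenvalues (increasing order): [0.0, 1.0, 1.0, 1.0, 5.0]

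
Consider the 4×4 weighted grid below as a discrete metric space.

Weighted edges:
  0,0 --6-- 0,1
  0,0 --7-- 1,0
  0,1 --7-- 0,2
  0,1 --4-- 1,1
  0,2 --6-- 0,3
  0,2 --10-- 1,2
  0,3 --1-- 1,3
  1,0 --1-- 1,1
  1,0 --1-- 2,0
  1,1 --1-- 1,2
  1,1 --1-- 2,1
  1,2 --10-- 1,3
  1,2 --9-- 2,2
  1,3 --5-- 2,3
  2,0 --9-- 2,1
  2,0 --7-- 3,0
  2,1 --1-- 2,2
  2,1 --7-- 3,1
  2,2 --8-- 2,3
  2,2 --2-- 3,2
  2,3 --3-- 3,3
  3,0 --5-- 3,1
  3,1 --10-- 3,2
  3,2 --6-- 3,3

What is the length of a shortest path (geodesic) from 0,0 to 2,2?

Shortest path: 0,0 → 1,0 → 1,1 → 2,1 → 2,2, total weight = 10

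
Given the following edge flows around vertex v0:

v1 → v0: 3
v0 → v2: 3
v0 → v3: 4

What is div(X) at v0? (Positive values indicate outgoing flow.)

Divergence = sum of outgoing flows = (-3) + 3 + 4 = 4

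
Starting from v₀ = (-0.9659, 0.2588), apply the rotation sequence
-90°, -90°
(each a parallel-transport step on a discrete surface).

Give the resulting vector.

Total rotation: (-90°) + (-90°) = -180° ≡ 180° (mod 360°). Final vector: (0.9659, -0.2588)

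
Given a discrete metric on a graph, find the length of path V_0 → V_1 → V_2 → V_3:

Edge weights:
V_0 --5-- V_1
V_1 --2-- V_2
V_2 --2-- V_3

Arc length = 5 + 2 + 2 = 9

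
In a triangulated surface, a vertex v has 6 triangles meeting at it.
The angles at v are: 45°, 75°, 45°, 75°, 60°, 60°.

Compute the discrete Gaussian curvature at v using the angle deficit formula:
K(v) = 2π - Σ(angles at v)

Sum of angles = 360°. K = 360° - 360° = 0° = 0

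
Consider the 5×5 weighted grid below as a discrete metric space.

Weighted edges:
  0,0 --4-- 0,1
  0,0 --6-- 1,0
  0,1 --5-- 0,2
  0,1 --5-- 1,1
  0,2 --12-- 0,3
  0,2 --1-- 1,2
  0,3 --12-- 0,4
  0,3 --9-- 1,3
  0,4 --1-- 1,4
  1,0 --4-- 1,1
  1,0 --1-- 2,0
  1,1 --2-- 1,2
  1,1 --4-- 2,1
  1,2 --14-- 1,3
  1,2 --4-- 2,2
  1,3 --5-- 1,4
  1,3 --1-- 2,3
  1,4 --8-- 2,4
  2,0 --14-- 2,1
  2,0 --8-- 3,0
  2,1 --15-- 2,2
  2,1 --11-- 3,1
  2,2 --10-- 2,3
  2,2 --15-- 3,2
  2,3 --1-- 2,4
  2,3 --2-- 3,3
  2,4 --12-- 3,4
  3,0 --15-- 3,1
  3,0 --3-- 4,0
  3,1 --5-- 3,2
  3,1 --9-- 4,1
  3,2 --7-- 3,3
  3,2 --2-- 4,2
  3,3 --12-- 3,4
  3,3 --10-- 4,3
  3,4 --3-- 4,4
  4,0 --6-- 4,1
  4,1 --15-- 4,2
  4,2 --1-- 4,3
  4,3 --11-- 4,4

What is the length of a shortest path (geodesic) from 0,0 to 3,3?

Shortest path: 0,0 → 0,1 → 0,2 → 1,2 → 2,2 → 2,3 → 3,3, total weight = 26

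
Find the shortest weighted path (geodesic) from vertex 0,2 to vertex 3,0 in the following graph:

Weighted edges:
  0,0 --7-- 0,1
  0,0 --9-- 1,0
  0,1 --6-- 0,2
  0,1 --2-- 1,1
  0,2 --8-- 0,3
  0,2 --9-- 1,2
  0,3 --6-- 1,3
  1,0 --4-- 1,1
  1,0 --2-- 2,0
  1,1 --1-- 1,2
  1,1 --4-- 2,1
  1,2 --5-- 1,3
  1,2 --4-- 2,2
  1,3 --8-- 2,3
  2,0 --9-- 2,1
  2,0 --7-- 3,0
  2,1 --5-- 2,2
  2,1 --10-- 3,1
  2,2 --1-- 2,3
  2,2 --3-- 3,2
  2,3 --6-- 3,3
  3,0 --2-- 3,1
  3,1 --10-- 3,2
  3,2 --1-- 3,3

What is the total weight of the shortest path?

Shortest path: 0,2 → 0,1 → 1,1 → 1,0 → 2,0 → 3,0, total weight = 21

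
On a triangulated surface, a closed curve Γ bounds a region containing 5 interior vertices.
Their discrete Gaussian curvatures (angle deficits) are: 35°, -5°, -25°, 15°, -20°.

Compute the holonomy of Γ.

Holonomy = total enclosed curvature = 35° + (-5°) + (-25°) + 15° + (-20°) = 0°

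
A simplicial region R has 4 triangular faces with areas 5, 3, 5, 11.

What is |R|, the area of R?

5 + 3 + 5 + 11 = 24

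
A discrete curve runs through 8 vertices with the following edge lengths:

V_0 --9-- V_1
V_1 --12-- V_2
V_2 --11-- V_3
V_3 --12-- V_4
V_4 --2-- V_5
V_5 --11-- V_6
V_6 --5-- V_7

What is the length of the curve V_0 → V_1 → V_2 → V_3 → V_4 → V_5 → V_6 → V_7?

Arc length = 9 + 12 + 11 + 12 + 2 + 11 + 5 = 62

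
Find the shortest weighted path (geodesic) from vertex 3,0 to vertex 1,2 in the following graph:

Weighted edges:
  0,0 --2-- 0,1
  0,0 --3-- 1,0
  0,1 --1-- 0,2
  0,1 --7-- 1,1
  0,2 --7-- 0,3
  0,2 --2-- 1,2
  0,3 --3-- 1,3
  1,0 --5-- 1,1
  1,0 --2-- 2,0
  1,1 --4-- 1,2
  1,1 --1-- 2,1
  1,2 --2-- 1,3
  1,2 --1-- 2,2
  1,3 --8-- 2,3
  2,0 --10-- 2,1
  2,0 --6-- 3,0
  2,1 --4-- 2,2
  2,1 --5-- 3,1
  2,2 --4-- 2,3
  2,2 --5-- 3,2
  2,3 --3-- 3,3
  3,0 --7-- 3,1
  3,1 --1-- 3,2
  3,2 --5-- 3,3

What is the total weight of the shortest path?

Shortest path: 3,0 → 3,1 → 3,2 → 2,2 → 1,2, total weight = 14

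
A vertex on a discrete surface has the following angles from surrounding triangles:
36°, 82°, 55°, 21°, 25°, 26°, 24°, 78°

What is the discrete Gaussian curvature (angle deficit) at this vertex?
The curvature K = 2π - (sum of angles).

Sum of angles = 347°. K = 360° - 347° = 13° = 13π/180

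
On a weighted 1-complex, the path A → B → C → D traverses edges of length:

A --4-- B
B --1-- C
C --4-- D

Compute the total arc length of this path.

Arc length = 4 + 1 + 4 = 9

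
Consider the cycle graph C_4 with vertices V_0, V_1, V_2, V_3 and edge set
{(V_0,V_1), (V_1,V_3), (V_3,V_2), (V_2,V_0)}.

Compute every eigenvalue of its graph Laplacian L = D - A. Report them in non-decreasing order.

The cycle graph C_n has Laplacian eigenvalues λ_k = 2 − 2cos(2πk/n), k = 0, 1, …, n−1. Here n = 4:
k=0: 2 − 2cos(0) = 0.0; k=1: 2 − 2cos(π/2) = 2.0; k=2: 2 − 2cos(π) = 4.0; k=3: 2 − 2cos(3π/2) = 2.0.
Laplacian eigenvalues (increasing order): [0.0, 2.0, 2.0, 4.0]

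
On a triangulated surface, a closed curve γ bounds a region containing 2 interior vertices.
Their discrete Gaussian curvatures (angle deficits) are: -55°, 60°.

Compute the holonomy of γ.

Holonomy = total enclosed curvature = (-55°) + 60° = 5°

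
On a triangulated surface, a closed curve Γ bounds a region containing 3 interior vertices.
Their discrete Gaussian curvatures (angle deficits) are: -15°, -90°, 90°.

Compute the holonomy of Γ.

Holonomy = total enclosed curvature = (-15°) + (-90°) + 90° = -15°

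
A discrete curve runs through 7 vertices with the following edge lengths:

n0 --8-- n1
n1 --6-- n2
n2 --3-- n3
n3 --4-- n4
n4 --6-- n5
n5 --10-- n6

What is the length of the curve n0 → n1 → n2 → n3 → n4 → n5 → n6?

Arc length = 8 + 6 + 3 + 4 + 6 + 10 = 37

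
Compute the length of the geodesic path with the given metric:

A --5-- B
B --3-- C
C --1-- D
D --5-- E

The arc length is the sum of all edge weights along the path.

Arc length = 5 + 3 + 1 + 5 = 14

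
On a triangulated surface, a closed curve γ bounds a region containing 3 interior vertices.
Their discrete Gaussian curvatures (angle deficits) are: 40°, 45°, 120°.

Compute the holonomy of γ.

Holonomy = total enclosed curvature = 40° + 45° + 120° = 205°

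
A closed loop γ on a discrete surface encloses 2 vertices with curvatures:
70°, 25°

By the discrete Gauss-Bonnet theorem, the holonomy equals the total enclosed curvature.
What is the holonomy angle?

Holonomy = total enclosed curvature = 70° + 25° = 95°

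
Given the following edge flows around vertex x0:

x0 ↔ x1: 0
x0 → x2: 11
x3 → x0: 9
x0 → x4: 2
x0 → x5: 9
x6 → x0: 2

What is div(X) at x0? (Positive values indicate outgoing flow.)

Divergence = sum of outgoing flows = 0 + 11 + (-9) + 2 + 9 + (-2) = 11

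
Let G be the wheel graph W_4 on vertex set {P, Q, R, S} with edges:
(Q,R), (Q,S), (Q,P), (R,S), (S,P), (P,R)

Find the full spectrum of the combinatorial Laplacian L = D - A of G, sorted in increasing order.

The wheel W_4 is the join K_1 ∨ C_3 (a hub joined to every vertex of a cycle of length 3). For a join G ∨ H (G on p vertices, H on q vertices) the Laplacian spectrum is 0, p+q, the eigenvalues of L(G) other than one 0 each shifted by +q, and the eigenvalues of L(H) other than one 0 each shifted by +p. With G = K_1 (p = 1, nothing left after dropping its 0) and H = C_3 (q = 3, eigenvalues 2 − 2cos(2πk/3), k = 0, …, 2; drop k = 0), the spectrum of W_4 is 0, 4, and 1 + (2 − 2cos(2πk/3)) = 3 − 2cos(2πk/3) for k = 1, …, 2:
k=1: 3 − 2cos(2π/3) = 4.0; k=2: 3 − 2cos(4π/3) = 4.0.
Laplacian eigenvalues (increasing order): [0.0, 4.0, 4.0, 4.0]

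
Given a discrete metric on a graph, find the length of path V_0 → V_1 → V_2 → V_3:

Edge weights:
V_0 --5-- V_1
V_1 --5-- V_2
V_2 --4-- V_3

Arc length = 5 + 5 + 4 = 14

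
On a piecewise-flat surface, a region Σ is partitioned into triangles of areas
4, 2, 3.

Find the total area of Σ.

4 + 2 + 3 = 9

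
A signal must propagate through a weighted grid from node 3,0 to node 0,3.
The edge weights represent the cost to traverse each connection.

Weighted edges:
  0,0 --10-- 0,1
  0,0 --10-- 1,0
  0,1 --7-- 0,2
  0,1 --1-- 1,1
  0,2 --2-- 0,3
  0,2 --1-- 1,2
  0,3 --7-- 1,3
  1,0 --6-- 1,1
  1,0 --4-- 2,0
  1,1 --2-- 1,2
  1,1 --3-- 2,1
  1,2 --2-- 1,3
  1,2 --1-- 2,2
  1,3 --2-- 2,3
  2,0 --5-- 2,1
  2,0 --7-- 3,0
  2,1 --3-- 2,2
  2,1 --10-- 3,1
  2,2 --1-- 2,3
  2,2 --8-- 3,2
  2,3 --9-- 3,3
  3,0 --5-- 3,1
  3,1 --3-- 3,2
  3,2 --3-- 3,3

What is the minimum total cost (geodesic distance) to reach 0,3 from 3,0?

Shortest path: 3,0 → 2,0 → 2,1 → 2,2 → 1,2 → 0,2 → 0,3, total weight = 19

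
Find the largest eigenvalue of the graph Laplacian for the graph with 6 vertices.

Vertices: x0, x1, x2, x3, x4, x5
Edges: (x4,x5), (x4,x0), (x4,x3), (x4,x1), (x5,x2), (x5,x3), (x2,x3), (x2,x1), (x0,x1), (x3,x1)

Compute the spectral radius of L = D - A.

Degrees: deg(x0) = 2, deg(x1) = 4, deg(x2) = 3, deg(x3) = 4, deg(x4) = 4, deg(x5) = 3.
L = D − A with rows/columns ordered (x0, x1, x2, x3, x4, x5):
  [ 2, -1,  0,  0, -1,  0]
  [-1,  4, -1, -1, -1,  0]
  [ 0, -1,  3, -1,  0, -1]
  [ 0, -1, -1,  4, -1, -1]
  [-1, -1,  0, -1,  4, -1]
  [ 0,  0, -1, -1, -1,  3]
Characteristic polynomial: det(λI − L) = λ(λ² − 7λ + 9)(λ² − 9λ + 19)(λ − 4).
Roots: λ = 0; (λ² − 7λ + 9) = 0 ⇒ λ = (7 ± √13)/2 ≈ 1.6972, 5.3028; (λ² − 9λ + 19) = 0 ⇒ λ = (9 ± √5)/2 ≈ 3.382, 5.618; (λ − 4) = 0 ⇒ λ = 4.
(Check: the roots sum (with multiplicity) to 20, matching trace L = Σdeg = 2·10 = 20.)
Laplacian eigenvalues: [0.0, 1.6972, 3.382, 4.0, 5.3028, 5.618]. Largest eigenvalue (spectral radius) = 5.618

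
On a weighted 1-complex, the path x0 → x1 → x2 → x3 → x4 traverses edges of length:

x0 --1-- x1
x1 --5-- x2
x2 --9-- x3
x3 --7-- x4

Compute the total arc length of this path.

Arc length = 1 + 5 + 9 + 7 = 22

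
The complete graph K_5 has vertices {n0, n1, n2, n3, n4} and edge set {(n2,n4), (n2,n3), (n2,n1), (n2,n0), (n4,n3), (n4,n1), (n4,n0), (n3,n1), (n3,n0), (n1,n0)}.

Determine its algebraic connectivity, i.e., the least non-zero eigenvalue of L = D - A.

For the complete graph K_n, L = nI − J (J = all-ones matrix). J has eigenvalues n (once, eigenvector 𝟙) and 0 (multiplicity n−1), so L has eigenvalues 0 (once) and n (multiplicity n−1). Here n = 5: eigenvalue 0 once and 5 with multiplicity 4.
Laplacian eigenvalues: [0.0, 5.0, 5.0, 5.0, 5.0]. Algebraic connectivity (smallest non-zero eigenvalue) = 5.0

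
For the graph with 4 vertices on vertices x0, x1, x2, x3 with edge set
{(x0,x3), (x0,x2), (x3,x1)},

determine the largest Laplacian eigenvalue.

Degrees: deg(x0) = 2, deg(x1) = 1, deg(x2) = 1, deg(x3) = 2.
L = D − A with rows/columns ordered (x0, x1, x2, x3):
  [ 2,  0, -1, -1]
  [ 0,  1,  0, -1]
  [-1,  0,  1,  0]
  [-1, -1,  0,  2]
Characteristic polynomial: det(λI − L) = λ(λ² − 4λ + 2)(λ − 2).
Roots: λ = 0; (λ² − 4λ + 2) = 0 ⇒ λ = 2 ± √2 ≈ 0.5858, 3.4142; (λ − 2) = 0 ⇒ λ = 2.
(Check: the roots sum (with multiplicity) to 6, matching trace L = Σdeg = 2·3 = 6.)
Laplacian eigenvalues: [0.0, 0.5858, 2.0, 3.4142]. Largest eigenvalue (spectral radius) = 3.4142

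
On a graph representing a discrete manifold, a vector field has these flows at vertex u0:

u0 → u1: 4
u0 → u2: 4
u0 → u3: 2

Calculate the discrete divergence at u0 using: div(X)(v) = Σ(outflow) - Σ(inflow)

Divergence = sum of outgoing flows = 4 + 4 + 2 = 10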